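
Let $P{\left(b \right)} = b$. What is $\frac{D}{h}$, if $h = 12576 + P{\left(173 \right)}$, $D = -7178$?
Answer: $- \frac{7178}{12749} \approx -0.56302$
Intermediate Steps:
$h = 12749$ ($h = 12576 + 173 = 12749$)
$\frac{D}{h} = - \frac{7178}{12749}$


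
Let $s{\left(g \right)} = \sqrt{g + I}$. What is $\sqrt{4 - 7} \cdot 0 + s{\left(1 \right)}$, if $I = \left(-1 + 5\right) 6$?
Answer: $5$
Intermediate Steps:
$I = 24$ ($I = 4 \cdot 6 = 24$)
$s{\left(g \right)} = \sqrt{24 + g}$ ($s{\left(g \right)} = \sqrt{g + 24} = \sqrt{24 + g}$)
$\sqrt{4 - 7} \cdot 0 + s{\left(1 \right)} = \sqrt{4 - 7} \cdot 0 + \sqrt{24 + 1} = \sqrt{-3} \cdot 0 + \sqrt{25} = i \sqrt{3} \cdot 0 + 5 = 0 + 5 = 5$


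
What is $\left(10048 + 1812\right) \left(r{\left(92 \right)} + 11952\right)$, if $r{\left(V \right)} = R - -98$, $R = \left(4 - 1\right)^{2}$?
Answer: $143019740$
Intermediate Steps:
$R = 9$ ($R = 3^{2} = 9$)
$r{\left(V \right)} = 107$ ($r{\left(V \right)} = 9 - -98 = 9 + 98 = 107$)
$\left(10048 + 1812\right) \left(r{\left(92 \right)} + 11952\right) = \left(10048 + 1812\right) \left(107 + 11952\right) = 11860 \cdot 12059 = 143019740$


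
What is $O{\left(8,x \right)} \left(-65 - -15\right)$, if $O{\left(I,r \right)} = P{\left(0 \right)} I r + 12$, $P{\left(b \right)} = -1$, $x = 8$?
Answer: $2600$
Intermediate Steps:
$O{\left(I,r \right)} = 12 - I r$ ($O{\left(I,r \right)} = - I r + 12 = 12 - I r$)
$O{\left(8,x \right)} \left(-65 - -15\right) = \left(12 - 8 \cdot 8\right) \left(-65 - -15\right) = \left(12 - 64\right) \left(-65 + 15\right) = \left(-52\right) \left(-50\right) = 2600$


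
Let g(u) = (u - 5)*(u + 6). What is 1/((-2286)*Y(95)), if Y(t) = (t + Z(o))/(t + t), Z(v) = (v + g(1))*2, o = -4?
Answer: -95/35433 ≈ -0.0026811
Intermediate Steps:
g(u) = (-5 + u)*(6 + u)
Z(v) = -56 + 2*v (Z(v) = (v + (-30 + 1 + 1**2))*2 = (v + (-30 + 1 + 1))*2 = (v - 28)*2 = (-28 + v)*2 = -56 + 2*v)
Y(t) = (-64 + t)/(2*t) (Y(t) = (t + (-56 + 2*(-4)))/(t + t) = (t + (-56 - 8))/((2*t)) = (t - 64)*(1/(2*t)) = (-64 + t)*(1/(2*t)) = (-64 + t)/(2*t))
1/((-2286)*Y(95)) = 1/((-2286)*(((1/2)*(-64 + 95)/95))) = -1/(2286*((1/2)*(1/95)*31)) = -1/(2286*31/190) = -1/2286*190/31 = -95/35433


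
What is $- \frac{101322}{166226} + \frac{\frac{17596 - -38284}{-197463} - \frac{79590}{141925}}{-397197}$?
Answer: $- \frac{16112198124173922299}{26433307470282763365} \approx -0.60954$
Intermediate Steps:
$- \frac{101322}{166226} + \frac{\frac{17596 - -38284}{-197463} - \frac{79590}{141925}}{-397197} = \left(-101322\right) \frac{1}{166226} + \left(\left(17596 + 38284\right) \left(- \frac{1}{197463}\right) - \frac{2274}{4055}\right) \left(- \frac{1}{397197}\right) = - \frac{50661}{83113} + \left(55880 \left(- \frac{1}{197463}\right) - \frac{2274}{4055}\right) \left(- \frac{1}{397197}\right) = - \frac{50661}{83113} + \left(- \frac{55880}{197463} - \frac{2274}{4055}\right) \left(- \frac{1}{397197}\right) = - \frac{50661}{83113} - - \frac{675624262}{318040588960605} = - \frac{50661}{83113} + \frac{675624262}{318040588960605} = - \frac{16112198124173922299}{26433307470282763365}$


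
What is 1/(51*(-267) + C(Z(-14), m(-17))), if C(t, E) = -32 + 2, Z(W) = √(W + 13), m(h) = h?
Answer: -1/13647 ≈ -7.3276e-5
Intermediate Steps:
Z(W) = √(13 + W)
C(t, E) = -30
1/(51*(-267) + C(Z(-14), m(-17))) = 1/(51*(-267) - 30) = 1/(-13617 - 30) = 1/(-13647) = -1/13647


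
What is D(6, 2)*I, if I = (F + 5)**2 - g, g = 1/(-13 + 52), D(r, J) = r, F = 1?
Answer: 2806/13 ≈ 215.85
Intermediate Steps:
g = 1/39 ≈ 0.025641
I = 1403/39 (I = (1 + 5)**2 - 1*1/39 = 6**2 - 1/39 = 36 - 1/39 = 1403/39 ≈ 35.974)
D(6, 2)*I = 6*(1403/39) = 2806/13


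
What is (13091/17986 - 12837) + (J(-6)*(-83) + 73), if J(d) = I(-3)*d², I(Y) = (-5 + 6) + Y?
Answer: -122075877/17986 ≈ -6787.3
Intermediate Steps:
I(Y) = 1 + Y
J(d) = -2*d² (J(d) = (1 - 3)*d² = -2*d²)
(13091/17986 - 12837) + (J(-6)*(-83) + 73) = (13091/17986 - 12837) + (-2*(-6)²*(-83) + 73) = (13091*(1/17986) - 12837) + (-2*36*(-83) + 73) = (13091/17986 - 12837) + (-72*(-83) + 73) = -230873191/17986 + (5976 + 73) = -230873191/17986 + 6049 = -122075877/17986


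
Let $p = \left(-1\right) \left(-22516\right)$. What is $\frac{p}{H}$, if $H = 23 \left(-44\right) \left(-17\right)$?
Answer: $\frac{5629}{4301} \approx 1.3088$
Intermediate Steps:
$p = 22516$
$H = 17204$ ($H = \left(-1012\right) \left(-17\right) = 17204$)
$\frac{p}{H} = \frac{22516}{17204} = 22516 \cdot \frac{1}{17204} = \frac{5629}{4301}$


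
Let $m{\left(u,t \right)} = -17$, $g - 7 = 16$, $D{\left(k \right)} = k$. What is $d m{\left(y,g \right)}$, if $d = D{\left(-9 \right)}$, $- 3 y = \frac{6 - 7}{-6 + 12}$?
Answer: $153$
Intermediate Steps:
$g = 23$ ($g = 7 + 16 = 23$)
$y = \frac{1}{18}$ ($y = - \frac{\left(6 - 7\right) \frac{1}{-6 + 12}}{3} = - \frac{\left(-1\right) \frac{1}{6}}{3} = \left(- \frac{1}{3}\right) \left(- \frac{1}{6}\right) = \frac{1}{18} \approx 0.055556$)
$d = -9$
$d m{\left(y,g \right)} = \left(-9\right) \left(-17\right) = 153$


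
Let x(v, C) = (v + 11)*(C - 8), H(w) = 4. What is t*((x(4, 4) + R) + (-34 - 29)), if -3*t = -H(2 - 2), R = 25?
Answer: -392/3 ≈ -130.67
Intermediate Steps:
x(v, C) = (-8 + C)*(11 + v) (x(v, C) = (11 + v)*(-8 + C) = (-8 + C)*(11 + v))
t = 4/3 (t = -(-1)*4/3 = -⅓*(-4) = 4/3 ≈ 1.3333)
t*((x(4, 4) + R) + (-34 - 29)) = 4*(((-88 - 8*4 + 11*4 + 4*4) + 25) + (-34 - 29))/3 = 4*(((-88 - 32 + 44 + 16) + 25) - 63)/3 = 4*((-60 + 25) - 63)/3 = 4*(-35 - 63)/3 = (4/3)*(-98) = -392/3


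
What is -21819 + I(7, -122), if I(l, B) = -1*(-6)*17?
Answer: -21717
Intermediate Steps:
I(l, B) = 102 (I(l, B) = 6*17 = 102)
-21819 + I(7, -122) = -21819 + 102 = -21717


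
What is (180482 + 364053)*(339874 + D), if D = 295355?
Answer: 345904423515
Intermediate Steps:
(180482 + 364053)*(339874 + D) = (180482 + 364053)*(339874 + 295355) = 544535*635229 = 345904423515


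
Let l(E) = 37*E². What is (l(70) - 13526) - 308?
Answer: 167466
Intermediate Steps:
(l(70) - 13526) - 308 = (37*70² - 13526) - 308 = (37*4900 - 13526) - 308 = (181300 - 13526) - 308 = 167774 - 308 = 167466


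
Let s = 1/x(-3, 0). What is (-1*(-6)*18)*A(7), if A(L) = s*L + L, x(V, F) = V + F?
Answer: 504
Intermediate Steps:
x(V, F) = F + V
s = -⅓ (s = 1/(0 - 3) = 1/(-3) = -⅓ ≈ -0.33333)
A(L) = 2*L/3 (A(L) = -L/3 + L = 2*L/3)
(-1*(-6)*18)*A(7) = (-1*(-6)*18)*((⅔)*7) = (6*18)*(14/3) = 108*(14/3) = 504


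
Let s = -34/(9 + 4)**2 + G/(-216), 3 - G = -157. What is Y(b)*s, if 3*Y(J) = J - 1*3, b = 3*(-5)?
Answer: 8596/1521 ≈ 5.6515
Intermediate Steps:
G = 160 (G = 3 - 1*(-157) = 3 + 157 = 160)
b = -15
s = -4298/4563 (s = -34/(9 + 4)**2 + 160/(-216) = -34/(13**2) + 160*(-1/216) = -34/169 - 20/27 = -4298/4563 ≈ -0.94192)
Y(J) = -1 + J/3 (Y(J) = (J - 1*3)/3 = (J - 3)/3 = (-3 + J)/3 = -1 + J/3)
Y(b)*s = (-1 + (1/3)*(-15))*(-4298/4563) = (-1 - 5)*(-4298/4563) = -6*(-4298/4563) = 8596/1521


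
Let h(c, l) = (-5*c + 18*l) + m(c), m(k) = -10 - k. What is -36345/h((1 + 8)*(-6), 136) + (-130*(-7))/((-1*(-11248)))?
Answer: -101573785/7766744 ≈ -13.078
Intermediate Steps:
h(c, l) = -10 - 6*c + 18*l (h(c, l) = (-5*c + 18*l) + (-10 - c) = -10 - 6*c + 18*l)
-36345/h((1 + 8)*(-6), 136) + (-130*(-7))/((-1*(-11248))) = -36345/(-10 - 6*(1 + 8)*(-6) + 18*136) + (-130*(-7))/((-1*(-11248))) = -36345/(-10 - 54*(-6) + 2448) + 910/11248 = -36345/(-10 - 6*(-54) + 2448) + 910*(1/11248) = -36345/(-10 + 324 + 2448) + 455/5624 = -36345/2762 + 455/5624 = -101573785/7766744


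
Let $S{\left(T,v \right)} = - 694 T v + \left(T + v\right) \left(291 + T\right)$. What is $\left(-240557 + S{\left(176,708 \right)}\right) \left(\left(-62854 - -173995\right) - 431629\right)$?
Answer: $27659935092328$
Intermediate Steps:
$S{\left(T,v \right)} = \left(291 + T\right) \left(T + v\right) - 694 T v$ ($S{\left(T,v \right)} = - 694 T v + \left(291 + T\right) \left(T + v\right) = \left(291 + T\right) \left(T + v\right) - 694 T v$)
$\left(-240557 + S{\left(176,708 \right)}\right) \left(\left(-62854 - -173995\right) - 431629\right) = \left(-240557 + \left(176^{2} + 291 \cdot 176 + 291 \cdot 708 - 121968 \cdot 708\right)\right) \left(\left(-62854 - -173995\right) - 431629\right) = \left(-240557 + \left(30976 + 51216 + 206028 - 86353344\right)\right) \left(\left(-62854 + 173995\right) - 431629\right) = \left(-240557 - 86065124\right) \left(111141 - 431629\right) = \left(-86305681\right) \left(-320488\right) = 27659935092328$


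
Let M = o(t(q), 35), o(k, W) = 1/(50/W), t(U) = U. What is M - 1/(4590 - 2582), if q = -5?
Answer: 7023/10040 ≈ 0.69950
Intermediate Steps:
o(k, W) = W/50
M = 7/10 (M = (1/50)*35 = 7/10 ≈ 0.70000)
M - 1/(4590 - 2582) = 7/10 - 1/(4590 - 2582) = 7/10 - 1/2008 = 7023/10040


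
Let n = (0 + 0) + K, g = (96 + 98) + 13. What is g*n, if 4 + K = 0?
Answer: -828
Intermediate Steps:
K = -4 (K = -4 + 0 = -4)
g = 207 (g = 194 + 13 = 207)
n = -4 (n = (0 + 0) - 4 = 0 - 4 = -4)
g*n = 207*(-4) = -828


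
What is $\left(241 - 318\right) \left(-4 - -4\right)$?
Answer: $0$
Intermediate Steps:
$\left(241 - 318\right) \left(-4 - -4\right) = - 77 \left(-4 + 4\right) = \left(-77\right) 0 = 0$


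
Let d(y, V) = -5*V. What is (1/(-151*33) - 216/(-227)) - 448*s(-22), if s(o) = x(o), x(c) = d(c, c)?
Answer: -55741552379/1131141 ≈ -49279.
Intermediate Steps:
x(c) = -5*c
s(o) = -5*o
(1/(-151*33) - 216/(-227)) - 448*s(-22) = (1/(-151*33) - 216/(-227)) - (-2240)*(-22) = (-1/151*1/33 - 216*(-1/227)) - 448*110 = (-1/4983 + 216/227) - 49280 = 1076101/1131141 - 49280 = -55741552379/1131141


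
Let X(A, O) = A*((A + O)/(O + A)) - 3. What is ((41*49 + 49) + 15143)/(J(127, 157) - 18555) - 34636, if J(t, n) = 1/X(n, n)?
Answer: -98973945238/2857469 ≈ -34637.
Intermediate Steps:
X(A, O) = -3 + A (X(A, O) = A*((A + O)/(A + O)) - 3 = A*1 - 3 = A - 3 = -3 + A)
J(t, n) = 1/(-3 + n)
((41*49 + 49) + 15143)/(J(127, 157) - 18555) - 34636 = ((41*49 + 49) + 15143)/(1/(-3 + 157) - 18555) - 34636 = ((2009 + 49) + 15143)/(1/154 - 18555) - 34636 = (2058 + 15143)/(1/154 - 18555) - 34636 = 17201/(-2857469/154) - 34636 = 17201*(-154/2857469) - 34636 = -2648954/2857469 - 34636 = -98973945238/2857469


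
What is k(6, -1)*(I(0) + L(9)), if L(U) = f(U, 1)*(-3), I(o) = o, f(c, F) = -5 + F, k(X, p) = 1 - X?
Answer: -60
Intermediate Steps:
L(U) = 12 (L(U) = (-5 + 1)*(-3) = -4*(-3) = 12)
k(6, -1)*(I(0) + L(9)) = (1 - 1*6)*(0 + 12) = (1 - 6)*12 = -5*12 = -60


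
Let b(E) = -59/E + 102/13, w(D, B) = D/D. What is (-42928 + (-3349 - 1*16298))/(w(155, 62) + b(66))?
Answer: -53689350/6823 ≈ -7868.9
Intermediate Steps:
w(D, B) = 1
b(E) = 102/13 - 59/E (b(E) = -59/E + 102*(1/13) = -59/E + 102/13 = 102/13 - 59/E)
(-42928 + (-3349 - 1*16298))/(w(155, 62) + b(66)) = (-42928 + (-3349 - 1*16298))/(1 + (102/13 - 59/66)) = (-42928 + (-3349 - 16298))/(1 + (102/13 - 59*1/66)) = (-42928 - 19647)/(1 + (102/13 - 59/66)) = -62575/(1 + 5965/858) = -62575/6823/858 = -62575*858/6823 = -53689350/6823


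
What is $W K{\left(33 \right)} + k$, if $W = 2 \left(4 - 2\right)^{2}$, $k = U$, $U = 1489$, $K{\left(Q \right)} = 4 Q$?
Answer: $2545$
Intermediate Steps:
$k = 1489$
$W = 8$ ($W = 2 \cdot 2^{2} = 2 \cdot 4 = 8$)
$W K{\left(33 \right)} + k = 8 \cdot 4 \cdot 33 + 1489 = 8 \cdot 132 + 1489 = 1056 + 1489 = 2545$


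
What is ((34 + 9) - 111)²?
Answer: 4624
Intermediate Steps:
((34 + 9) - 111)² = (43 - 111)² = (-68)² = 4624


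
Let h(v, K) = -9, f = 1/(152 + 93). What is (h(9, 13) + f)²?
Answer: 4857616/60025 ≈ 80.927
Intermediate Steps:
f = 1/245 ≈ 0.0040816
(h(9, 13) + f)² = (-9 + 1/245)² = (-2204/245)² = 4857616/60025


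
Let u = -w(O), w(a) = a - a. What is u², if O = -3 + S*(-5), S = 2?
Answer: 0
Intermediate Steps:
O = -13 (O = -3 + 2*(-5) = -3 - 10 = -13)
w(a) = 0
u = 0 (u = -1*0 = 0)
u² = 0² = 0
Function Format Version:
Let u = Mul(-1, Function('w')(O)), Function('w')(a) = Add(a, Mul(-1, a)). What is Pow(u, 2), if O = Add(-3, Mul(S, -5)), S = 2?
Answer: 0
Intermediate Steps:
O = -13 (O = Add(-3, Mul(2, -5)) = Add(-3, -10) = -13)
Function('w')(a) = 0
u = 0 (u = Mul(-1, 0) = 0)
Pow(u, 2) = Pow(0, 2) = 0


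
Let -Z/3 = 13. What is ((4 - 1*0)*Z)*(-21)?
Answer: 3276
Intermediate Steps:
Z = -39 (Z = -3*13 = -39)
((4 - 1*0)*Z)*(-21) = ((4 - 1*0)*(-39))*(-21) = ((4 + 0)*(-39))*(-21) = (4*(-39))*(-21) = -156*(-21) = 3276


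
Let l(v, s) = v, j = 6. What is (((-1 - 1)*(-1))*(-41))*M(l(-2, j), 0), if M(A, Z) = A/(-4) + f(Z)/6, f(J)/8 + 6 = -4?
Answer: 3157/3 ≈ 1052.3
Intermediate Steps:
f(J) = -80 (f(J) = -48 + 8*(-4) = -48 - 32 = -80)
M(A, Z) = -40/3 - A/4 (M(A, Z) = A/(-4) - 80/6 = A*(-¼) - 80*⅙ = -A/4 - 40/3 = -40/3 - A/4)
(((-1 - 1)*(-1))*(-41))*M(l(-2, j), 0) = (((-1 - 1)*(-1))*(-41))*(-40/3 - ¼*(-2)) = (-2*(-1)*(-41))*(-40/3 + ½) = (2*(-41))*(-77/6) = -82*(-77/6) = 3157/3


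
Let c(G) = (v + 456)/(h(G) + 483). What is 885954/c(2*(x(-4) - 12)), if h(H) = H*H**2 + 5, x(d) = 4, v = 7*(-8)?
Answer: -199782627/25 ≈ -7.9913e+6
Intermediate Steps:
v = -56
h(H) = 5 + H**3 (h(H) = H**3 + 5 = 5 + H**3)
c(G) = 400/(488 + G**3) (c(G) = (-56 + 456)/((5 + G**3) + 483) = 400/(488 + G**3))
885954/c(2*(x(-4) - 12)) = 885954/((400/(488 + (2*(4 - 12))**3))) = 885954/((400/(488 + (2*(-8))**3))) = 885954/((400/(488 + (-16)**3))) = 885954/((400/(488 - 4096))) = 885954/((400/(-3608))) = 885954/((400*(-1/3608))) = 885954/(-50/451) = 885954*(-451/50) = -199782627/25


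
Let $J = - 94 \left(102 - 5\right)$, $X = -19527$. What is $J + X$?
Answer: $-28645$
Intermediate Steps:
$J = -9118$ ($J = \left(-94\right) 97 = -9118$)
$J + X = -9118 - 19527 = -28645$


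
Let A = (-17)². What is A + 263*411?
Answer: 108382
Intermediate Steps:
A = 289
A + 263*411 = 289 + 263*411 = 289 + 108093 = 108382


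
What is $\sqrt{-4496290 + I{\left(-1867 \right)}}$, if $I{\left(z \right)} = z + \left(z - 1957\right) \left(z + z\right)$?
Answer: $\sqrt{9780659} \approx 3127.4$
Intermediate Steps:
$I{\left(z \right)} = z + 2 z \left(-1957 + z\right)$ ($I{\left(z \right)} = z + \left(-1957 + z\right) 2 z = z + 2 z \left(-1957 + z\right)$)
$\sqrt{-4496290 + I{\left(-1867 \right)}} = \sqrt{-4496290 - 1867 \left(-3913 + 2 \left(-1867\right)\right)} = \sqrt{-4496290 - 1867 \left(-3913 - 3734\right)} = \sqrt{-4496290 - -14276949} = \sqrt{-4496290 + 14276949} = \sqrt{9780659}$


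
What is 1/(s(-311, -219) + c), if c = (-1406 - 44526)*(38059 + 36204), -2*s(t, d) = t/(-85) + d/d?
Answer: -85/289939090058 ≈ -2.9317e-10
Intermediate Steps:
s(t, d) = -½ + t/170 (s(t, d) = -(t/(-85) + d/d)/2 = -(t*(-1/85) + 1)/2 = -(-t/85 + 1)/2 = -(1 - t/85)/2 = -½ + t/170)
c = -3411048116 (c = -45932*74263 = -3411048116)
1/(s(-311, -219) + c) = 1/((-½ + (1/170)*(-311)) - 3411048116) = 1/((-½ - 311/170) - 3411048116) = 1/(-198/85 - 3411048116) = 1/(-289939090058/85) = -85/289939090058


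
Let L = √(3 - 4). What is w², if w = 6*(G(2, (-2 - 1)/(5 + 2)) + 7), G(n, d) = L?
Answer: 1728 + 504*I ≈ 1728.0 + 504.0*I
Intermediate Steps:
L = I (L = √(-1) = I ≈ 1.0*I)
G(n, d) = I
w = 42 + 6*I (w = 6*(I + 7) = 6*(7 + I) = 42 + 6*I ≈ 42.0 + 6.0*I)
w² = (42 + 6*I)²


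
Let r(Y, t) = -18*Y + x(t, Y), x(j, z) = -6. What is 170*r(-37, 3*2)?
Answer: 112200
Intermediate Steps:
r(Y, t) = -6 - 18*Y (r(Y, t) = -18*Y - 6 = -6 - 18*Y)
170*r(-37, 3*2) = 170*(-6 - 18*(-37)) = 170*(-6 + 666) = 170*660 = 112200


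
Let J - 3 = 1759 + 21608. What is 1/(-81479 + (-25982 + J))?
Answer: -1/84091 ≈ -1.1892e-5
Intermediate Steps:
J = 23370 (J = 3 + (1759 + 21608) = 3 + 23367 = 23370)
1/(-81479 + (-25982 + J)) = 1/(-81479 + (-25982 + 23370)) = 1/(-81479 - 2612) = 1/(-84091) = -1/84091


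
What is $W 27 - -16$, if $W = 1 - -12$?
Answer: $367$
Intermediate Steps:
$W = 13$ ($W = 1 + 12 = 13$)
$W 27 - -16 = 13 \cdot 27 - -16 = 351 + \left(-9 + 25\right) = 351 + 16 = 367$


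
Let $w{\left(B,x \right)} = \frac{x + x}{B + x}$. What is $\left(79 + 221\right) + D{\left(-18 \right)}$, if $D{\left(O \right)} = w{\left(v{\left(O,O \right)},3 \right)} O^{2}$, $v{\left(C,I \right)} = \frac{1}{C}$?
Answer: $\frac{50892}{53} \approx 960.23$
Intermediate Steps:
$w{\left(B,x \right)} = \frac{2 x}{B + x}$
$D{\left(O \right)} = \frac{6 O^{2}}{3 + \frac{1}{O}}$ ($D{\left(O \right)} = 2 \cdot 3 \frac{1}{\frac{1}{O} + 3} O^{2} = 2 \cdot 3 \frac{1}{3 + \frac{1}{O}} O^{2} = \frac{6}{3 + \frac{1}{O}} O^{2} = \frac{6 O^{2}}{3 + \frac{1}{O}}$)
$\left(79 + 221\right) + D{\left(-18 \right)} = \left(79 + 221\right) + \frac{6 \left(-18\right)^{3}}{1 + 3 \left(-18\right)} = 300 + 6 \left(-5832\right) \frac{1}{1 - 54} = 300 + 6 \left(-5832\right) \frac{1}{-53} = 300 + 6 \left(-5832\right) \left(- \frac{1}{53}\right) = 300 + \frac{34992}{53} = \frac{50892}{53}$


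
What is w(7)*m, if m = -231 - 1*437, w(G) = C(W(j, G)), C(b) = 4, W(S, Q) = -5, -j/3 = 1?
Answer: -2672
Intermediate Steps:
j = -3 (j = -3*1 = -3)
w(G) = 4
m = -668 (m = -231 - 437 = -668)
w(7)*m = 4*(-668) = -2672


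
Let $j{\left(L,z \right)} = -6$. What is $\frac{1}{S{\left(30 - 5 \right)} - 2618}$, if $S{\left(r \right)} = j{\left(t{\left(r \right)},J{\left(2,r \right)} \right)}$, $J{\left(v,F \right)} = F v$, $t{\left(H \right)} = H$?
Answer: $- \frac{1}{2624} \approx -0.0003811$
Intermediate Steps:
$S{\left(r \right)} = -6$
$\frac{1}{S{\left(30 - 5 \right)} - 2618} = \frac{1}{-6 - 2618} = \frac{1}{-2624} = - \frac{1}{2624}$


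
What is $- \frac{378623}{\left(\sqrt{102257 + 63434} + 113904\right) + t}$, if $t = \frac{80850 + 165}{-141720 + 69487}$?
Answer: $- \frac{225015790802509187103}{67691658824504513990} + \frac{1975505745960047 \sqrt{165691}}{67691658824504513990} \approx -3.3122$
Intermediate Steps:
$t = - \frac{81015}{72233}$ ($t = \frac{81015}{-72233} = 81015 \left(- \frac{1}{72233}\right) = - \frac{81015}{72233} \approx -1.1216$)
$- \frac{378623}{\left(\sqrt{102257 + 63434} + 113904\right) + t} = - \frac{378623}{\left(\sqrt{102257 + 63434} + 113904\right) - \frac{81015}{72233}} = - \frac{378623}{\left(\sqrt{165691} + 113904\right) - \frac{81015}{72233}} = - \frac{378623}{\left(113904 + \sqrt{165691}\right) - \frac{81015}{72233}} = - \frac{378623}{\frac{8227546617}{72233} + \sqrt{165691}}$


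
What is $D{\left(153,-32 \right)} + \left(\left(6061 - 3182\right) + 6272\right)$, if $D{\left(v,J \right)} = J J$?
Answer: $10175$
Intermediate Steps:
$D{\left(v,J \right)} = J^{2}$
$D{\left(153,-32 \right)} + \left(\left(6061 - 3182\right) + 6272\right) = \left(-32\right)^{2} + \left(\left(6061 - 3182\right) + 6272\right) = 1024 + \left(2879 + 6272\right) = 1024 + 9151 = 10175$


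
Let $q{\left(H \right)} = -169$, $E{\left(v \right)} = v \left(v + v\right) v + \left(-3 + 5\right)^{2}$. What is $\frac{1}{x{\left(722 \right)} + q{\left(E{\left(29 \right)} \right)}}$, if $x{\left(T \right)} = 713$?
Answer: $\frac{1}{544} \approx 0.0018382$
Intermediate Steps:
$E{\left(v \right)} = 4 + 2 v^{3}$ ($E{\left(v \right)} = v 2 v v + 2^{2} = 2 v^{2} v + 4 = 2 v^{3} + 4 = 4 + 2 v^{3}$)
$\frac{1}{x{\left(722 \right)} + q{\left(E{\left(29 \right)} \right)}} = \frac{1}{713 - 169} = \frac{1}{544}$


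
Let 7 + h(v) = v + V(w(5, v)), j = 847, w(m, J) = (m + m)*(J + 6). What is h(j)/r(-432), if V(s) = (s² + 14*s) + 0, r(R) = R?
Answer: -3036715/18 ≈ -1.6871e+5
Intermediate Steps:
w(m, J) = 2*m*(6 + J) (w(m, J) = (2*m)*(6 + J) = 2*m*(6 + J))
V(s) = s² + 14*s
h(v) = -7 + v + (60 + 10*v)*(74 + 10*v) (h(v) = -7 + (v + (2*5*(6 + v))*(14 + 2*5*(6 + v))) = -7 + (v + (60 + 10*v)*(14 + (60 + 10*v))) = -7 + (v + (60 + 10*v)*(74 + 10*v)) = -7 + v + (60 + 10*v)*(74 + 10*v))
h(j)/r(-432) = (4433 + 100*847² + 1341*847)/(-432) = (4433 + 100*717409 + 1135827)*(-1/432) = (4433 + 71740900 + 1135827)*(-1/432) = 72881160*(-1/432) = -3036715/18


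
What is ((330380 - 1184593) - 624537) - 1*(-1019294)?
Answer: -459456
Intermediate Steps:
((330380 - 1184593) - 624537) - 1*(-1019294) = (-854213 - 624537) + 1019294 = -1478750 + 1019294 = -459456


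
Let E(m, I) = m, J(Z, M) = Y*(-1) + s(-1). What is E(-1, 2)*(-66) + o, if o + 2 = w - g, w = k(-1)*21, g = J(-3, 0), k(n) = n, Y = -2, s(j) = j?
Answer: 42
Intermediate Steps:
J(Z, M) = 1 (J(Z, M) = -2*(-1) - 1 = 2 - 1 = 1)
g = 1
w = -21 (w = -1*21 = -21)
o = -24 (o = -2 + (-21 - 1*1) = -2 + (-21 - 1) = -2 - 22 = -24)
E(-1, 2)*(-66) + o = -1*(-66) - 24 = 66 - 24 = 42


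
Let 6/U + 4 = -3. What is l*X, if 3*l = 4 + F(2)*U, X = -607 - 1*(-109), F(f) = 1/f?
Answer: -4150/7 ≈ -592.86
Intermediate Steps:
U = -6/7 (U = 6/(-4 - 3) = 6/(-7) = 6*(-⅐) = -6/7 ≈ -0.85714)
X = -498 (X = -607 + 109 = -498)
l = 25/21 (l = (4 - 6/7/2)/3 = (4 + (½)*(-6/7))/3 = (4 - 3/7)/3 = (⅓)*(25/7) = 25/21 ≈ 1.1905)
l*X = (25/21)*(-498) = -4150/7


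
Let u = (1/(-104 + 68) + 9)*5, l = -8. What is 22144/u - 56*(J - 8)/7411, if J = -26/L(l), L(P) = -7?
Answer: 5908318224/11968765 ≈ 493.64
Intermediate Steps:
J = 26/7 (J = -26/(-7) = -26*(-⅐) = 26/7 ≈ 3.7143)
u = 1615/36 (u = (1/(-36) + 9)*5 = (-1/36 + 9)*5 = (323/36)*5 = 1615/36 ≈ 44.861)
22144/u - 56*(J - 8)/7411 = 22144/(1615/36) - 56*(26/7 - 8)/7411 = 22144*(36/1615) - 56*(-30/7)*(1/7411) = 797184/1615 + 240*(1/7411) = 797184/1615 + 240/7411 = 5908318224/11968765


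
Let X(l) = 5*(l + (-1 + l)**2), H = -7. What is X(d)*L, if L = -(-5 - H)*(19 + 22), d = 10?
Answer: -37310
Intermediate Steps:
X(l) = 5*l + 5*(-1 + l)**2
L = -82 (L = -(-5 - 1*(-7))*(19 + 22) = -(-5 + 7)*41 = -2*41 = -1*82 = -82)
X(d)*L = (5*10 + 5*(-1 + 10)**2)*(-82) = (50 + 5*9**2)*(-82) = (50 + 5*81)*(-82) = (50 + 405)*(-82) = 455*(-82) = -37310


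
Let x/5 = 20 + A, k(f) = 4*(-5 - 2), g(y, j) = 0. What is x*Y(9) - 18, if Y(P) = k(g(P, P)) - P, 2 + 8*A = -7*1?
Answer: -28079/8 ≈ -3509.9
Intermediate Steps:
k(f) = -28 (k(f) = 4*(-7) = -28)
A = -9/8 (A = -¼ + (-7*1)/8 = -¼ + (⅛)*(-7) = -¼ - 7/8 = -9/8 ≈ -1.1250)
x = 755/8 (x = 5*(20 - 9/8) = 5*(151/8) = 755/8 ≈ 94.375)
Y(P) = -28 - P
x*Y(9) - 18 = 755*(-28 - 1*9)/8 - 18 = 755*(-28 - 9)/8 - 18 = (755/8)*(-37) - 18 = -27935/8 - 18 = -28079/8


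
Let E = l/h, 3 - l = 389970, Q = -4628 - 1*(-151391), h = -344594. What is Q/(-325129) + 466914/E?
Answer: 17437273756129781/42263193581 ≈ 4.1259e+5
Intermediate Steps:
Q = 146763 (Q = -4628 + 151391 = 146763)
l = -389967 (l = 3 - 1*389970 = 3 - 389970 = -389967)
E = 389967/344594 (E = -389967/(-344594) = -389967*(-1/344594) = 389967/344594 ≈ 1.1317)
Q/(-325129) + 466914/E = 146763/(-325129) + 466914/(389967/344594) = 146763*(-1/325129) + 466914*(344594/389967) = -146763/325129 + 53631920972/129989 = 17437273756129781/42263193581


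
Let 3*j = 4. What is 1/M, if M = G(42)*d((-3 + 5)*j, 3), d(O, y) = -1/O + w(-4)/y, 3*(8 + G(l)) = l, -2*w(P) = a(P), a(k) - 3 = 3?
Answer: -4/33 ≈ -0.12121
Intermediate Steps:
a(k) = 6 (a(k) = 3 + 3 = 6)
w(P) = -3 (w(P) = -½*6 = -3)
j = 4/3 (j = (⅓)*4 = 4/3 ≈ 1.3333)
G(l) = -8 + l/3
d(O, y) = -1/O - 3/y
M = -33/4 (M = (-8 + (⅓)*42)*(-1/((-3 + 5)*(4/3)) - 3/3) = (-8 + 14)*(-1/(2*(4/3)) - 3*⅓) = 6*(-1/8/3 - 1) = 6*(-1*3/8 - 1) = 6*(-3/8 - 1) = 6*(-11/8) = -33/4 ≈ -8.2500)
1/M = 1/(-33/4) = -4/33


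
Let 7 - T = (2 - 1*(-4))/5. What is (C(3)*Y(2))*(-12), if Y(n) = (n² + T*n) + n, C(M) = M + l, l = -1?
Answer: -2112/5 ≈ -422.40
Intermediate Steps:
T = 29/5 (T = 7 - (2 - 1*(-4))/5 = 7 - (2 + 4)/5 = 7 - 6/5 = 29/5 ≈ 5.8000)
C(M) = -1 + M (C(M) = M - 1 = -1 + M)
Y(n) = n² + 34*n/5 (Y(n) = (n² + 29*n/5) + n = n² + 34*n/5)
(C(3)*Y(2))*(-12) = ((-1 + 3)*((⅕)*2*(34 + 5*2)))*(-12) = (2*((⅕)*2*(34 + 10)))*(-12) = (2*((⅕)*2*44))*(-12) = (2*(88/5))*(-12) = (176/5)*(-12) = -2112/5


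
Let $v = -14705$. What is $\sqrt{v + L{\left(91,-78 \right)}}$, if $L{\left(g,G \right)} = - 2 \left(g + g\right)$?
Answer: $i \sqrt{15069} \approx 122.76 i$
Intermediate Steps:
$L{\left(g,G \right)} = - 4 g$ ($L{\left(g,G \right)} = - 2 \cdot 2 g = - 4 g$)
$\sqrt{v + L{\left(91,-78 \right)}} = \sqrt{-14705 - 364} = \sqrt{-15069} = i \sqrt{15069}$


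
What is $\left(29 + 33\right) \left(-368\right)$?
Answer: $-22816$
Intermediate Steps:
$\left(29 + 33\right) \left(-368\right) = 62 \left(-368\right) = -22816$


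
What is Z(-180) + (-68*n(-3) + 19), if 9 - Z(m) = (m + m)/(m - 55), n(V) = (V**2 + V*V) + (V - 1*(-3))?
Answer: -56284/47 ≈ -1197.5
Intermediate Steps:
n(V) = 3 + V + 2*V**2 (n(V) = (V**2 + V**2) + (V + 3) = 2*V**2 + (3 + V) = 3 + V + 2*V**2)
Z(m) = 9 - 2*m/(-55 + m) (Z(m) = 9 - (m + m)/(m - 55) = 9 - 2*m/(-55 + m))
Z(-180) + (-68*n(-3) + 19) = (-495 + 7*(-180))/(-55 - 180) + (-68*(3 - 3 + 2*(-3)**2) + 19) = (-495 - 1260)/(-235) + (-68*(3 - 3 + 2*9) + 19) = -1/235*(-1755) + (-68*(3 - 3 + 18) + 19) = 351/47 + (-68*18 + 19) = 351/47 + (-1224 + 19) = 351/47 - 1205 = -56284/47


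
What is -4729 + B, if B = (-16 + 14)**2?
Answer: -4725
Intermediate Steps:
B = 4 (B = (-2)**2 = 4)
-4729 + B = -4729 + 4 = -4725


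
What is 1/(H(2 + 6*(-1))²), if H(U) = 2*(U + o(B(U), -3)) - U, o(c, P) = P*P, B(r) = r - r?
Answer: 1/196 ≈ 0.0051020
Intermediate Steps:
B(r) = 0
o(c, P) = P²
H(U) = 18 + U (H(U) = 2*(U + (-3)²) - U = 2*(U + 9) - U = 2*(9 + U) - U = (18 + 2*U) - U = 18 + U)
1/(H(2 + 6*(-1))²) = 1/((18 + (2 + 6*(-1)))²) = 1/((18 + (2 - 6))²) = 1/((18 - 4)²) = 1/(14²) = 1/196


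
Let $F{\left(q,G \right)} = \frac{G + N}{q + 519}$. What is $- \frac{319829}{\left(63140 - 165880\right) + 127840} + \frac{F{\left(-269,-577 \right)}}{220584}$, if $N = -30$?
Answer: $- \frac{176373052697}{13841646000} \approx -12.742$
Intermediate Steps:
$F{\left(q,G \right)} = \frac{-30 + G}{519 + q}$ ($F{\left(q,G \right)} = \frac{G - 30}{q + 519} = \frac{-30 + G}{519 + q}$)
$- \frac{319829}{\left(63140 - 165880\right) + 127840} + \frac{F{\left(-269,-577 \right)}}{220584} = - \frac{319829}{\left(63140 - 165880\right) + 127840} + \frac{\frac{1}{519 - 269} \left(-30 - 577\right)}{220584} = - \frac{319829}{-102740 + 127840} + \frac{1}{250} \left(-607\right) \frac{1}{220584} = - \frac{319829}{25100} + \frac{1}{250} \left(-607\right) \frac{1}{220584} = \left(-319829\right) \frac{1}{25100} - \frac{607}{55146000} = - \frac{319829}{25100} - \frac{607}{55146000} = - \frac{176373052697}{13841646000}$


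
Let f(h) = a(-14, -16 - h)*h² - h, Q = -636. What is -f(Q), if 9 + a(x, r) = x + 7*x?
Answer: 48943380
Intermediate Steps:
a(x, r) = -9 + 8*x (a(x, r) = -9 + (x + 7*x) = -9 + 8*x)
f(h) = -h - 121*h² (f(h) = (-9 + 8*(-14))*h² - h = (-9 - 112)*h² - h = -121*h² - h = -h - 121*h²)
-f(Q) = -(-1)*(-636)*(1 + 121*(-636)) = -(-1)*(-636)*(1 - 76956) = -(-1)*(-636)*(-76955) = -1*(-48943380) = 48943380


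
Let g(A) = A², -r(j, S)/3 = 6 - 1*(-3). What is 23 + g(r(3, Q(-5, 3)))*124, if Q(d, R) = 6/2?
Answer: 90419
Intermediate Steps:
Q(d, R) = 3 (Q(d, R) = 6*(½) = 3)
r(j, S) = -27 (r(j, S) = -3*(6 - 1*(-3)) = -3*(6 + 3) = -3*9 = -27)
23 + g(r(3, Q(-5, 3)))*124 = 23 + (-27)²*124 = 23 + 729*124 = 23 + 90396 = 90419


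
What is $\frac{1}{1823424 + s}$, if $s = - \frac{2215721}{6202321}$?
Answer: $\frac{6202321}{11309458751383} \approx 5.4842 \cdot 10^{-7}$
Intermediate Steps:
$s = - \frac{2215721}{6202321}$ ($s = \left(-2215721\right) \frac{1}{6202321} = - \frac{2215721}{6202321} \approx -0.35724$)
$\frac{1}{1823424 + s} = \frac{1}{1823424 - \frac{2215721}{6202321}} = \frac{1}{\frac{11309458751383}{6202321}} = \frac{6202321}{11309458751383}$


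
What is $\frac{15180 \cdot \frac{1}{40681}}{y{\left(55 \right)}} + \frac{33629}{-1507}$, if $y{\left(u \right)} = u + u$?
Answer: $- \frac{1367853383}{61306267} \approx -22.312$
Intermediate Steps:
$y{\left(u \right)} = 2 u$
$\frac{15180 \cdot \frac{1}{40681}}{y{\left(55 \right)}} + \frac{33629}{-1507} = \frac{15180 \cdot \frac{1}{40681}}{2 \cdot 55} + \frac{33629}{-1507} = \frac{15180 \cdot \frac{1}{40681}}{110} + 33629 \left(- \frac{1}{1507}\right) = \frac{15180}{40681} \cdot \frac{1}{110} - \frac{33629}{1507} = \frac{138}{40681} - \frac{33629}{1507} = - \frac{1367853383}{61306267}$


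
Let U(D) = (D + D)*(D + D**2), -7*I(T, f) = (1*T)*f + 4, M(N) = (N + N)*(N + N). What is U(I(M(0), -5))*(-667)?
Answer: -64032/343 ≈ -186.68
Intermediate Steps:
M(N) = 4*N**2 (M(N) = (2*N)*(2*N) = 4*N**2)
I(T, f) = -4/7 - T*f/7 (I(T, f) = -((1*T)*f + 4)/7 = -(T*f + 4)/7 = -(4 + T*f)/7 = -4/7 - T*f/7)
U(D) = 2*D*(D + D**2) (U(D) = (2*D)*(D + D**2) = 2*D*(D + D**2))
U(I(M(0), -5))*(-667) = (2*(-4/7 - 1/7*4*0**2*(-5))**2*(1 + (-4/7 - 1/7*4*0**2*(-5))))*(-667) = (2*(-4/7 - 1/7*4*0*(-5))**2*(1 + (-4/7 - 1/7*4*0*(-5))))*(-667) = (2*(-4/7 - 1/7*0*(-5))**2*(1 + (-4/7 - 1/7*0*(-5))))*(-667) = (2*(-4/7 + 0)**2*(1 + (-4/7 + 0)))*(-667) = (2*(-4/7)**2*(1 - 4/7))*(-667) = (2*(16/49)*(3/7))*(-667) = (96/343)*(-667) = -64032/343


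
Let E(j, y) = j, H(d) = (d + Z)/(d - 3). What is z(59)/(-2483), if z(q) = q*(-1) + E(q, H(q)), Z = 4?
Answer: 0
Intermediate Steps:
H(d) = (4 + d)/(-3 + d) (H(d) = (d + 4)/(d - 3) = (4 + d)/(-3 + d))
z(q) = 0 (z(q) = q*(-1) + q = -q + q = 0)
z(59)/(-2483) = 0/(-2483) = 0*(-1/2483) = 0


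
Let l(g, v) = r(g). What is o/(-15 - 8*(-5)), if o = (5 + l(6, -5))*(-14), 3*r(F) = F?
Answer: -98/25 ≈ -3.9200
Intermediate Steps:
r(F) = F/3
l(g, v) = g/3
o = -98 (o = (5 + (⅓)*6)*(-14) = (5 + 2)*(-14) = 7*(-14) = -98)
o/(-15 - 8*(-5)) = -98/(-15 - 8*(-5)) = -98/(-15 - 4*(-10)) = -98/(-15 + 40) = -98/25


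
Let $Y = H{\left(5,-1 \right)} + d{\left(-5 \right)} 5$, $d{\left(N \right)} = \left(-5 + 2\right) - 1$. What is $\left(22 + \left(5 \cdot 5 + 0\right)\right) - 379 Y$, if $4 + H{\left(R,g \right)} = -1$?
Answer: $9522$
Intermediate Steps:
$H{\left(R,g \right)} = -5$ ($H{\left(R,g \right)} = -4 - 1 = -5$)
$d{\left(N \right)} = -4$ ($d{\left(N \right)} = -3 - 1 = -4$)
$Y = -25$ ($Y = -5 - 20 = -25$)
$\left(22 + \left(5 \cdot 5 + 0\right)\right) - 379 Y = \left(22 + \left(5 \cdot 5 + 0\right)\right) - -9475 = \left(22 + \left(25 + 0\right)\right) + 9475 = \left(22 + 25\right) + 9475 = 47 + 9475 = 9522$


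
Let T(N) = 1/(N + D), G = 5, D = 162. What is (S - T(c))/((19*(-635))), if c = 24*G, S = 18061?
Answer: -5093201/3402330 ≈ -1.4970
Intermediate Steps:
c = 120 (c = 24*5 = 120)
T(N) = 1/(162 + N) (T(N) = 1/(N + 162) = 1/(162 + N))
(S - T(c))/((19*(-635))) = (18061 - 1/(162 + 120))/((19*(-635))) = (18061 - 1/282)/(-12065) = (18061 - 1*1/282)*(-1/12065) = (18061 - 1/282)*(-1/12065) = (5093201/282)*(-1/12065) = -5093201/3402330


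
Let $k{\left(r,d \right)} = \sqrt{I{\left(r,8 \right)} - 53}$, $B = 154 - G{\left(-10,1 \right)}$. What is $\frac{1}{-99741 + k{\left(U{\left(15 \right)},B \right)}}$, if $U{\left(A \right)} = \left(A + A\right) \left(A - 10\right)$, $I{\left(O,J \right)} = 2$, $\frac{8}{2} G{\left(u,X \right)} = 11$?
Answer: $- \frac{33247}{3316089044} - \frac{i \sqrt{51}}{9948267132} \approx -1.0026 \cdot 10^{-5} - 7.1786 \cdot 10^{-10} i$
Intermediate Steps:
$G{\left(u,X \right)} = \frac{11}{4}$ ($G{\left(u,X \right)} = \frac{1}{4} \cdot 11 = \frac{11}{4}$)
$B = \frac{605}{4}$ ($B = 154 - \frac{11}{4} = \frac{605}{4} \approx 151.25$)
$U{\left(A \right)} = 2 A \left(-10 + A\right)$
$k{\left(r,d \right)} = i \sqrt{51}$ ($k{\left(r,d \right)} = \sqrt{2 - 53} = \sqrt{-51} = i \sqrt{51}$)
$\frac{1}{-99741 + k{\left(U{\left(15 \right)},B \right)}} = \frac{1}{-99741 + i \sqrt{51}}$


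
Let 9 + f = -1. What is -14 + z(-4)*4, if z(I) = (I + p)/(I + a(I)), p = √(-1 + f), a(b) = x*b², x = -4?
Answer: -234/17 - I*√11/17 ≈ -13.765 - 0.1951*I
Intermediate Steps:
f = -10 (f = -9 - 1 = -10)
a(b) = -4*b²
p = I*√11 (p = √(-1 - 10) = √(-11) = I*√11 ≈ 3.3166*I)
z(I) = (I + I*√11)/(I - 4*I²)
-14 + z(-4)*4 = -14 + ((-1*(-4) - I*√11)/((-4)*(-1 + 4*(-4))))*4 = -14 - (4 - I*√11)/(4*(-1 - 16))*4 = -14 - ¼*(4 - I*√11)/(-17)*4 = -14 - ¼*(-1/17)*(4 - I*√11)*4 = -14 + (1/17 - I*√11/68)*4 = -14 + (4/17 - I*√11/17) = -234/17 - I*√11/17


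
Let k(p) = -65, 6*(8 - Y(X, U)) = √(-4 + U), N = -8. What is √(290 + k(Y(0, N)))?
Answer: 15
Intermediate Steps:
Y(X, U) = 8 - √(-4 + U)/6
√(290 + k(Y(0, N))) = √(290 - 65) = √225 = 15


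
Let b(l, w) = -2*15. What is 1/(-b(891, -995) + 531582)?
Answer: 1/531612 ≈ 1.8811e-6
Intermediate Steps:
b(l, w) = -30
1/(-b(891, -995) + 531582) = 1/(-1*(-30) + 531582) = 1/(30 + 531582) = 1/531612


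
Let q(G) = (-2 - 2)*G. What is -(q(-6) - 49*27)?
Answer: 1299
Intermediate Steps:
q(G) = -4*G
-(q(-6) - 49*27) = -(-4*(-6) - 49*27) = -(24 - 1323) = -1*(-1299) = 1299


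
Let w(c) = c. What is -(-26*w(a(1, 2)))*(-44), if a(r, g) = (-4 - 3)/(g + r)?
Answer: 8008/3 ≈ 2669.3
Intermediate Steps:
a(r, g) = -7/(g + r)
-(-26*w(a(1, 2)))*(-44) = -(-(-182)/(2 + 1))*(-44) = -(-(-182)/3)*(-44) = -(-26*(-7/3))*(-44) = -182*(-44)/3 = -1*(-8008/3) = 8008/3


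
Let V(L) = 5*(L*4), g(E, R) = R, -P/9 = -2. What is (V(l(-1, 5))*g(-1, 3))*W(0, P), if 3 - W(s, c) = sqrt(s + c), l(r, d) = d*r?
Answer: -900 + 900*sqrt(2) ≈ 372.79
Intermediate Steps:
P = 18 (P = -9*(-2) = 18)
W(s, c) = 3 - sqrt(c + s) (W(s, c) = 3 - sqrt(s + c) = 3 - sqrt(c + s))
V(L) = 20*L (V(L) = 5*(4*L) = 20*L)
(V(l(-1, 5))*g(-1, 3))*W(0, P) = ((20*(5*(-1)))*3)*(3 - sqrt(18 + 0)) = ((20*(-5))*3)*(3 - sqrt(18)) = (-100*3)*(3 - 3*sqrt(2)) = -300*(3 - 3*sqrt(2)) = -900 + 900*sqrt(2)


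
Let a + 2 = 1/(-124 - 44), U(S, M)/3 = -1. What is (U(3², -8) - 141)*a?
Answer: 2022/7 ≈ 288.86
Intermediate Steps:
U(S, M) = -3 (U(S, M) = 3*(-1) = -3)
a = -337/168 (a = -2 + 1/(-124 - 44) = -2 + 1/(-168) = -2 - 1/168 = -337/168 ≈ -2.0060)
(U(3², -8) - 141)*a = (-3 - 141)*(-337/168) = -144*(-337/168) = 2022/7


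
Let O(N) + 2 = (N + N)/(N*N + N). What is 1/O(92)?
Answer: -93/184 ≈ -0.50543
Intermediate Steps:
O(N) = -2 + 2*N/(N + N**2) (O(N) = -2 + (N + N)/(N*N + N) = -2 + (2*N)/(N**2 + N) = -2 + (2*N)/(N + N**2) = -2 + 2*N/(N + N**2))
1/O(92) = 1/(-2*92/(1 + 92)) = 1/(-2*92/93) = 1/(-2*92*1/93) = 1/(-184/93) = -93/184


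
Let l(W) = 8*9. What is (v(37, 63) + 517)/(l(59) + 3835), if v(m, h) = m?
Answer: 554/3907 ≈ 0.14180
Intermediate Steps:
l(W) = 72
(v(37, 63) + 517)/(l(59) + 3835) = (37 + 517)/(72 + 3835) = 554/3907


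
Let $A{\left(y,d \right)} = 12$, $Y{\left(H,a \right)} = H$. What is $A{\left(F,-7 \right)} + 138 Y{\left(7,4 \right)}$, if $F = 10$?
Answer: $978$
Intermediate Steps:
$A{\left(F,-7 \right)} + 138 Y{\left(7,4 \right)} = 12 + 138 \cdot 7 = 12 + 966 = 978$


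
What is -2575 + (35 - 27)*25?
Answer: -2375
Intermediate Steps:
-2575 + (35 - 27)*25 = -2575 + 8*25 = -2575 + 200 = -2375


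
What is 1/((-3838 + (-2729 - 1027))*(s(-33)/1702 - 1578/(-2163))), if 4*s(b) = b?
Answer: -2454284/13506745355 ≈ -0.00018171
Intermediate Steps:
s(b) = b/4
1/((-3838 + (-2729 - 1027))*(s(-33)/1702 - 1578/(-2163))) = 1/((-3838 + (-2729 - 1027))*(((¼)*(-33))/1702 - 1578/(-2163))) = 1/((-3838 - 3756)*(-33/4*1/1702 - 1578*(-1/2163))) = 1/((-7594)*(-33/6808 + 526/721)) = -1/(7594*3557215/4908568) = -1/7594*4908568/3557215 = -2454284/13506745355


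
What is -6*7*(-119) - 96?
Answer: 4902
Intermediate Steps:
-6*7*(-119) - 96 = -42*(-119) - 96 = 4998 - 96 = 4902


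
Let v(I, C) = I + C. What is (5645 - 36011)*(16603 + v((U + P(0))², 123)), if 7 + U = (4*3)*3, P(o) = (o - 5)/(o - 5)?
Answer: -535231116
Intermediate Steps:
P(o) = 1 (P(o) = (-5 + o)/(-5 + o) = 1)
U = 29 (U = -7 + (4*3)*3 = -7 + 12*3 = -7 + 36 = 29)
v(I, C) = C + I
(5645 - 36011)*(16603 + v((U + P(0))², 123)) = (5645 - 36011)*(16603 + (123 + (29 + 1)²)) = -30366*(16603 + (123 + 30²)) = -30366*(16603 + (123 + 900)) = -30366*(16603 + 1023) = -30366*17626 = -535231116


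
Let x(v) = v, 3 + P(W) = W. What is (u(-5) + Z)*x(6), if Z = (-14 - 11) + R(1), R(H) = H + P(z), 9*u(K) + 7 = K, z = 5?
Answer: -140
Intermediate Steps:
P(W) = -3 + W
u(K) = -7/9 + K/9
R(H) = 2 + H (R(H) = H + (-3 + 5) = H + 2 = 2 + H)
Z = -22 (Z = (-14 - 11) + (2 + 1) = -25 + 3 = -22)
(u(-5) + Z)*x(6) = ((-7/9 + (1/9)*(-5)) - 22)*6 = ((-7/9 - 5/9) - 22)*6 = (-4/3 - 22)*6 = -70/3*6 = -140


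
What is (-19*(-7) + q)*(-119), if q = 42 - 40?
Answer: -16065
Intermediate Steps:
q = 2
(-19*(-7) + q)*(-119) = (-19*(-7) + 2)*(-119) = (133 + 2)*(-119) = 135*(-119) = -16065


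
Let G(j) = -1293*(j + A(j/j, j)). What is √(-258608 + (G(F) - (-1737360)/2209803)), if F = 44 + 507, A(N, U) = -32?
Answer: I*√504423595460768555/736601 ≈ 964.2*I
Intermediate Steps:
F = 551
G(j) = 41376 - 1293*j (G(j) = -1293*(j - 32) = -1293*(-32 + j) = 41376 - 1293*j)
√(-258608 + (G(F) - (-1737360)/2209803)) = √(-258608 + ((41376 - 1293*551) - (-1737360)/2209803)) = √(-258608 + ((41376 - 712443) - (-1737360)/2209803)) = √(-258608 + (-671067 - 1*(-579120/736601))) = √(-258608 + (-671067 + 579120/736601)) = √(-258608 - 494308044147/736601) = √(-684798955555/736601) = I*√504423595460768555/736601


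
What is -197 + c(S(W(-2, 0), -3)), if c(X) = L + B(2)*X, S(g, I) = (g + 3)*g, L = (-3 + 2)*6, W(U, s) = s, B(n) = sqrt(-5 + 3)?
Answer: -203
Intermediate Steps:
B(n) = I*sqrt(2) (B(n) = sqrt(-2) = I*sqrt(2))
L = -6 (L = -1*6 = -6)
S(g, I) = g*(3 + g) (S(g, I) = (3 + g)*g = g*(3 + g))
c(X) = -6 + I*X*sqrt(2) (c(X) = -6 + (I*sqrt(2))*X = -6 + I*X*sqrt(2))
-197 + c(S(W(-2, 0), -3)) = -197 + (-6 + I*(0*(3 + 0))*sqrt(2)) = -197 + (-6 + I*(0*3)*sqrt(2)) = -197 + (-6 + I*0*sqrt(2)) = -197 + (-6 + 0) = -197 - 6 = -203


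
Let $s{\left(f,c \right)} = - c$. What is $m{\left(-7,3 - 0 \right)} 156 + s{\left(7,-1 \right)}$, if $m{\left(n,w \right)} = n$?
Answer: $-1091$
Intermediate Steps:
$m{\left(-7,3 - 0 \right)} 156 + s{\left(7,-1 \right)} = \left(-7\right) 156 - -1 = -1092 + 1 = -1091$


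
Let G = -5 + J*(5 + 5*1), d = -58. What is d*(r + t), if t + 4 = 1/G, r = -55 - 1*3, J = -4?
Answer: 161878/45 ≈ 3597.3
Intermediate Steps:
r = -58 (r = -55 - 3 = -58)
G = -45 (G = -5 - 4*(5 + 5*1) = -5 - 4*(5 + 5) = -5 - 4*10 = -5 - 40 = -45)
t = -181/45 (t = -4 + 1/(-45) = -4 - 1/45 = -181/45 ≈ -4.0222)
d*(r + t) = -58*(-58 - 181/45) = -58*(-2791/45) = 161878/45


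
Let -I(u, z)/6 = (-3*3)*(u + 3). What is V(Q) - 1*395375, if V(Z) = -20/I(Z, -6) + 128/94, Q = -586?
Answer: -292508092231/739827 ≈ -3.9537e+5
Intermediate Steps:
I(u, z) = 162 + 54*u (I(u, z) = -6*(-3*3)*(u + 3) = -(-54)*(3 + u) = -6*(-27 - 9*u) = 162 + 54*u)
V(Z) = 64/47 - 20/(162 + 54*Z) (V(Z) = -20/(162 + 54*Z) + 128/94 = -20/(162 + 54*Z) + 128*(1/94) = -20/(162 + 54*Z) + 64/47 = 64/47 - 20/(162 + 54*Z))
V(Q) - 1*395375 = 2*(2357 + 864*(-586))/(1269*(3 - 586)) - 1*395375 = (2/1269)*(2357 - 506304)/(-583) - 395375 = (2/1269)*(-1/583)*(-503947) - 395375 = 1007894/739827 - 395375 = -292508092231/739827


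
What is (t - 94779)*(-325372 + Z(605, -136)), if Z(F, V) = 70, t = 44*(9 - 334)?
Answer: 35483616858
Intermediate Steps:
t = -14300 (t = 44*(-325) = -14300)
(t - 94779)*(-325372 + Z(605, -136)) = (-14300 - 94779)*(-325372 + 70) = -109079*(-325302) = 35483616858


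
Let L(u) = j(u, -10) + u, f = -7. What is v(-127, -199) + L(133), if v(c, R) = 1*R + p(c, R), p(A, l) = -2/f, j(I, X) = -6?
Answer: -502/7 ≈ -71.714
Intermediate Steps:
p(A, l) = 2/7 (p(A, l) = -2/(-7) = -2*(-⅐) = 2/7)
L(u) = -6 + u
v(c, R) = 2/7 + R (v(c, R) = 1*R + 2/7 = R + 2/7 = 2/7 + R)
v(-127, -199) + L(133) = (2/7 - 199) + (-6 + 133) = -1391/7 + 127 = -502/7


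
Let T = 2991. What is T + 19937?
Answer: 22928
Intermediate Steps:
T + 19937 = 2991 + 19937 = 22928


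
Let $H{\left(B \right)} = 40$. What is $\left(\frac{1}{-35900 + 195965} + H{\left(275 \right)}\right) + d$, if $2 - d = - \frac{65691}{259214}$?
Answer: $\frac{1753140823349}{41491088910} \approx 42.253$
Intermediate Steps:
$d = \frac{584119}{259214}$ ($d = 2 - - \frac{65691}{259214} = 2 + \frac{65691}{259214} = \frac{584119}{259214} \approx 2.2534$)
$\left(\frac{1}{-35900 + 195965} + H{\left(275 \right)}\right) + d = \left(\frac{1}{-35900 + 195965} + 40\right) + \frac{584119}{259214} = \left(\frac{1}{160065} + 40\right) + \frac{584119}{259214} = \frac{6402601}{160065} + \frac{584119}{259214} = \frac{1753140823349}{41491088910}$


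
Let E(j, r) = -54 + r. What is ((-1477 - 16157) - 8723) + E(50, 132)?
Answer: -26279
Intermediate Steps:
((-1477 - 16157) - 8723) + E(50, 132) = ((-1477 - 16157) - 8723) + (-54 + 132) = (-17634 - 8723) + 78 = -26357 + 78 = -26279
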